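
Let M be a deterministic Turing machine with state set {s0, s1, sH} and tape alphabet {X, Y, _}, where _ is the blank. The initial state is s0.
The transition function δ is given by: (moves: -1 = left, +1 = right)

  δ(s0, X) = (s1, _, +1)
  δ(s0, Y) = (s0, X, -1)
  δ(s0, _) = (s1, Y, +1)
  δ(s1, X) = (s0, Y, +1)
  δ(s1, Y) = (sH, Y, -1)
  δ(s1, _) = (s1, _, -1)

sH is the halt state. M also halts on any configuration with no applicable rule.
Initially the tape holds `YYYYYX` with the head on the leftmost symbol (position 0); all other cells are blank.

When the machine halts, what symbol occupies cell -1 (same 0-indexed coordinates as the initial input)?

s0 | __[Y]YYYYX   read Y → write X, move -1, go to s0
s0 | _[_]XYYYYX   read _ → write Y, move +1, go to s1
s1 | _Y[X]YYYYX   read X → write Y, move +1, go to s0
s0 | _YY[Y]YYYX   read Y → write X, move -1, go to s0
s0 | _Y[Y]XYYYX   read Y → write X, move -1, go to s0
s0 | _[Y]XXYYYX   read Y → write X, move -1, go to s0
s0 | [_]XXXYYYX   read _ → write Y, move +1, go to s1
s1 | Y[X]XXYYYX   read X → write Y, move +1, go to s0
s0 | YY[X]XYYYX   read X → write _, move +1, go to s1
s1 | YY_[X]YYYX   read X → write Y, move +1, go to s0
s0 | YY_Y[Y]YYX   read Y → write X, move -1, go to s0
s0 | YY_[Y]XYYX   read Y → write X, move -1, go to s0
s0 | YY[_]XXYYX   read _ → write Y, move +1, go to s1
s1 | YYY[X]XYYX   read X → write Y, move +1, go to s0
s0 | YYYY[X]YYX   read X → write _, move +1, go to s1
s1 | YYYY_[Y]YX   read Y → write Y, move -1, go to sH
sH | YYYY[_]YYX
Cell -1 holds Y when M halts.

Y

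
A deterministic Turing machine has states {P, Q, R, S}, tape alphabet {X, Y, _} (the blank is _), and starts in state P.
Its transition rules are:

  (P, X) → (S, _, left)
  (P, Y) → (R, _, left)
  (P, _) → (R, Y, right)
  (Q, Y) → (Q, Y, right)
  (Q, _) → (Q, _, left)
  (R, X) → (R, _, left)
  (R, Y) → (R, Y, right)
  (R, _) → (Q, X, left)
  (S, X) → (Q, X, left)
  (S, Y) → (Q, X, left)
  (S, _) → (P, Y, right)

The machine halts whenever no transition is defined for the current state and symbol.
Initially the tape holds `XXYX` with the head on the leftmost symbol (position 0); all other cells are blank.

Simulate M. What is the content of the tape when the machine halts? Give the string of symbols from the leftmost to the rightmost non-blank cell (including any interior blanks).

YYXYX

state=P head=0 tape=_[X]XYX   (P,X)→(S,_,left)
state=S head=-1 tape=[_]_XYX   (S,_)→(P,Y,right)
state=P head=0 tape=Y[_]XYX   (P,_)→(R,Y,right)
state=R head=1 tape=YY[X]YX   (R,X)→(R,_,left)
state=R head=0 tape=Y[Y]_YX   (R,Y)→(R,Y,right)
state=R head=1 tape=YY[_]YX   (R,_)→(Q,X,left)
state=Q head=0 tape=Y[Y]XYX   (Q,Y)→(Q,Y,right)
state=Q head=1 tape=YY[X]YX
The non-blank tape span at halt is YYXYX.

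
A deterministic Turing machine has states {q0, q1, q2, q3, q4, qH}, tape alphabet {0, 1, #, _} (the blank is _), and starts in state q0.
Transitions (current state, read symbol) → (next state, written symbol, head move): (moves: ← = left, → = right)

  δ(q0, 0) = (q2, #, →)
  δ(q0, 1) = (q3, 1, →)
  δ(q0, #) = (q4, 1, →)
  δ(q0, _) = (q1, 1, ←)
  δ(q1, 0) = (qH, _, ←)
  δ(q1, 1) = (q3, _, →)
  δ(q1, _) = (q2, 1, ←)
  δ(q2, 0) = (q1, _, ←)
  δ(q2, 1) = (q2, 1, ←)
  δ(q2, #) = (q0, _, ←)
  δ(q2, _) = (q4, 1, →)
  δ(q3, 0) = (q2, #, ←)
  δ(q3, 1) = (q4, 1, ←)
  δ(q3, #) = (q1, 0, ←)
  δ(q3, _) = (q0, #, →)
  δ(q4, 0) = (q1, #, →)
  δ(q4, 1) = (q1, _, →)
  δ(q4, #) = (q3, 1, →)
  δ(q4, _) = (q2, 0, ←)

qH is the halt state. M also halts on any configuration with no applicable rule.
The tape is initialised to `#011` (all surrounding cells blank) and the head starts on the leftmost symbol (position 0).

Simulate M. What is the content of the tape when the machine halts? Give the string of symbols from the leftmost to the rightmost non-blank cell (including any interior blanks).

1_1__#1

q0 | _[#]011__   read # → write 1, move →, go to q4
q4 | _1[0]11__   read 0 → write #, move →, go to q1
q1 | _1#[1]1__   read 1 → write _, move →, go to q3
q3 | _1#_[1]__   read 1 → write 1, move ←, go to q4
q4 | _1#[_]1__   read _ → write 0, move ←, go to q2
q2 | _1[#]01__   read # → write _, move ←, go to q0
q0 | _[1]_01__   read 1 → write 1, move →, go to q3
q3 | _1[_]01__   read _ → write #, move →, go to q0
q0 | _1#[0]1__   read 0 → write #, move →, go to q2
q2 | _1##[1]__   read 1 → write 1, move ←, go to q2
q2 | _1#[#]1__   read # → write _, move ←, go to q0
q0 | _1[#]_1__   read # → write 1, move →, go to q4
q4 | _11[_]1__   read _ → write 0, move ←, go to q2
q2 | _1[1]01__   read 1 → write 1, move ←, go to q2
q2 | _[1]101__   read 1 → write 1, move ←, go to q2
q2 | [_]1101__   read _ → write 1, move →, go to q4
q4 | 1[1]101__   read 1 → write _, move →, go to q1
q1 | 1_[1]01__   read 1 → write _, move →, go to q3
q3 | 1__[0]1__   read 0 → write #, move ←, go to q2
q2 | 1_[_]#1__   read _ → write 1, move →, go to q4
q4 | 1_1[#]1__   read # → write 1, move →, go to q3
q3 | 1_11[1]__   read 1 → write 1, move ←, go to q4
q4 | 1_1[1]1__   read 1 → write _, move →, go to q1
q1 | 1_1_[1]__   read 1 → write _, move →, go to q3
q3 | 1_1__[_]_   read _ → write #, move →, go to q0
q0 | 1_1__#[_]   read _ → write 1, move ←, go to q1
q1 | 1_1__[#]1
The non-blank tape span at halt is 1_1__#1.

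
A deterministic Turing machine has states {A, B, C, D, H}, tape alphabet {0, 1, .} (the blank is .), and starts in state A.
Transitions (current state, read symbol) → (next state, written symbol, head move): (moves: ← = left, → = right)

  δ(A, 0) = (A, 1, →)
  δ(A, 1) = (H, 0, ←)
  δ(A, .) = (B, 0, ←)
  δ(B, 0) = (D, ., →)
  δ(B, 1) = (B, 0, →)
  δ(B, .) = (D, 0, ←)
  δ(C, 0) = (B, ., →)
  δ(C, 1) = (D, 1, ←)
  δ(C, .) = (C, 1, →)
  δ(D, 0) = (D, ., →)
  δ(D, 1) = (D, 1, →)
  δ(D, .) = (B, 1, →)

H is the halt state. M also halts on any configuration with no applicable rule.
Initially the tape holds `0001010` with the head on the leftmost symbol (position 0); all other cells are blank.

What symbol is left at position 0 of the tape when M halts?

1

A | [0]001010   read 0 → write 1, move →, go to A
A | 1[0]01010   read 0 → write 1, move →, go to A
A | 11[0]1010   read 0 → write 1, move →, go to A
A | 111[1]010   read 1 → write 0, move ←, go to H
H | 11[1]0010
Cell 0 holds 1 when M halts.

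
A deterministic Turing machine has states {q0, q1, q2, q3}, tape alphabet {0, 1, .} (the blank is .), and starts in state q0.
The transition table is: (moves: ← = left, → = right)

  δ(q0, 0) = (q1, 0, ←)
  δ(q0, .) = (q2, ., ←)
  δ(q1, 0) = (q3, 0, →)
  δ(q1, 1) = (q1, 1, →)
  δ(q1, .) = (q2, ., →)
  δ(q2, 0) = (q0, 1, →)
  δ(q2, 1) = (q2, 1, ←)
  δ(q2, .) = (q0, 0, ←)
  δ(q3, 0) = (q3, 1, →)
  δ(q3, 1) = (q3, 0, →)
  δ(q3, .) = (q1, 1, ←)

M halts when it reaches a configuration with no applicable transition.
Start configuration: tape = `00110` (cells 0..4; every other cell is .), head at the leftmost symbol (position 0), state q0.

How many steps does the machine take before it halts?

18

q0 | .[0]0110...   read 0 → write 0, move ←, go to q1
q1 | [.]00110...   read . → write ., move →, go to q2
q2 | .[0]0110...   read 0 → write 1, move →, go to q0
q0 | .1[0]110...   read 0 → write 0, move ←, go to q1
q1 | .[1]0110...   read 1 → write 1, move →, go to q1
q1 | .1[0]110...   read 0 → write 0, move →, go to q3
q3 | .10[1]10...   read 1 → write 0, move →, go to q3
q3 | .100[1]0...   read 1 → write 0, move →, go to q3
q3 | .1000[0]...   read 0 → write 1, move →, go to q3
q3 | .10001[.]..   read . → write 1, move ←, go to q1
q1 | .1000[1]1..   read 1 → write 1, move →, go to q1
q1 | .10001[1]..   read 1 → write 1, move →, go to q1
q1 | .100011[.].   read . → write ., move →, go to q2
q2 | .100011.[.]   read . → write 0, move ←, go to q0
q0 | .100011[.]0   read . → write ., move ←, go to q2
q2 | .10001[1].0   read 1 → write 1, move ←, go to q2
q2 | .1000[1]1.0   read 1 → write 1, move ←, go to q2
q2 | .100[0]11.0   read 0 → write 1, move →, go to q0
q0 | .1001[1]1.0
M halts after 18 transitions.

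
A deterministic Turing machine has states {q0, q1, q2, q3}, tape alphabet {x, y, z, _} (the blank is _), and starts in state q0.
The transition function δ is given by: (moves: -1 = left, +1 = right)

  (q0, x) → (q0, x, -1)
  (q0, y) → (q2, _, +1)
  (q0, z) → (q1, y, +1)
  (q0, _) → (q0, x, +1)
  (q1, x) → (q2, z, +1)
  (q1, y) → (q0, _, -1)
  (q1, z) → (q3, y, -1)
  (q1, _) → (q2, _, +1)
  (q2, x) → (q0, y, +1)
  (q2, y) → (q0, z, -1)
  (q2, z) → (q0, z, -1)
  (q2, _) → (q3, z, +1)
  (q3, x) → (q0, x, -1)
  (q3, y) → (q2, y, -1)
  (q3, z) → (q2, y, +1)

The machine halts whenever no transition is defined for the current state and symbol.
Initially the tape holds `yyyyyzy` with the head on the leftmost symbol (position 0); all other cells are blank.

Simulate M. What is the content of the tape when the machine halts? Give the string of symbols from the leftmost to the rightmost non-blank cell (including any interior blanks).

state=q0 head=0 tape=[y]yyyyzy___   (q0,y)→(q2,_,+1)
state=q2 head=1 tape=_[y]yyyzy___   (q2,y)→(q0,z,-1)
state=q0 head=0 tape=[_]zyyyzy___   (q0,_)→(q0,x,+1)
state=q0 head=1 tape=x[z]yyyzy___   (q0,z)→(q1,y,+1)
state=q1 head=2 tape=xy[y]yyzy___   (q1,y)→(q0,_,-1)
state=q0 head=1 tape=x[y]_yyzy___   (q0,y)→(q2,_,+1)
state=q2 head=2 tape=x_[_]yyzy___   (q2,_)→(q3,z,+1)
state=q3 head=3 tape=x_z[y]yzy___   (q3,y)→(q2,y,-1)
state=q2 head=2 tape=x_[z]yyzy___   (q2,z)→(q0,z,-1)
state=q0 head=1 tape=x[_]zyyzy___   (q0,_)→(q0,x,+1)
state=q0 head=2 tape=xx[z]yyzy___   (q0,z)→(q1,y,+1)
state=q1 head=3 tape=xxy[y]yzy___   (q1,y)→(q0,_,-1)
state=q0 head=2 tape=xx[y]_yzy___   (q0,y)→(q2,_,+1)
state=q2 head=3 tape=xx_[_]yzy___   (q2,_)→(q3,z,+1)
state=q3 head=4 tape=xx_z[y]zy___   (q3,y)→(q2,y,-1)
state=q2 head=3 tape=xx_[z]yzy___   (q2,z)→(q0,z,-1)
state=q0 head=2 tape=xx[_]zyzy___   (q0,_)→(q0,x,+1)
state=q0 head=3 tape=xxx[z]yzy___   (q0,z)→(q1,y,+1)
state=q1 head=4 tape=xxxy[y]zy___   (q1,y)→(q0,_,-1)
state=q0 head=3 tape=xxx[y]_zy___   (q0,y)→(q2,_,+1)
state=q2 head=4 tape=xxx_[_]zy___   (q2,_)→(q3,z,+1)
state=q3 head=5 tape=xxx_z[z]y___   (q3,z)→(q2,y,+1)
state=q2 head=6 tape=xxx_zy[y]___   (q2,y)→(q0,z,-1)
state=q0 head=5 tape=xxx_z[y]z___   (q0,y)→(q2,_,+1)
state=q2 head=6 tape=xxx_z_[z]___   (q2,z)→(q0,z,-1)
state=q0 head=5 tape=xxx_z[_]z___   (q0,_)→(q0,x,+1)
state=q0 head=6 tape=xxx_zx[z]___   (q0,z)→(q1,y,+1)
state=q1 head=7 tape=xxx_zxy[_]__   (q1,_)→(q2,_,+1)
state=q2 head=8 tape=xxx_zxy_[_]_   (q2,_)→(q3,z,+1)
state=q3 head=9 tape=xxx_zxy_z[_]
The non-blank tape span at halt is xxx_zxy_z.

xxx_zxy_z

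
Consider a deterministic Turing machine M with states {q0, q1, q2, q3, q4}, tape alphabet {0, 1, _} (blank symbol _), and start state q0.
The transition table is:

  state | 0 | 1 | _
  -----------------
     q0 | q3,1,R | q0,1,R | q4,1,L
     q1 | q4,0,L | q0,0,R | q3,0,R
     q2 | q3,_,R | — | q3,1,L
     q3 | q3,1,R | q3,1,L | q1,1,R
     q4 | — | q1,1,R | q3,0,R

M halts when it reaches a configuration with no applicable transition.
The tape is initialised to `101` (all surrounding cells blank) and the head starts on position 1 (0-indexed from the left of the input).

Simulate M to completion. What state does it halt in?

state=q0 head=1 tape=_1[0]1__   (q0,0)→(q3,1,R)
state=q3 head=2 tape=_11[1]__   (q3,1)→(q3,1,L)
state=q3 head=1 tape=_1[1]1__   (q3,1)→(q3,1,L)
state=q3 head=0 tape=_[1]11__   (q3,1)→(q3,1,L)
state=q3 head=-1 tape=[_]111__   (q3,_)→(q1,1,R)
state=q1 head=0 tape=1[1]11__   (q1,1)→(q0,0,R)
state=q0 head=1 tape=10[1]1__   (q0,1)→(q0,1,R)
state=q0 head=2 tape=101[1]__   (q0,1)→(q0,1,R)
state=q0 head=3 tape=1011[_]_   (q0,_)→(q4,1,L)
state=q4 head=2 tape=101[1]1_   (q4,1)→(q1,1,R)
state=q1 head=3 tape=1011[1]_   (q1,1)→(q0,0,R)
state=q0 head=4 tape=10110[_]   (q0,_)→(q4,1,L)
state=q4 head=3 tape=1011[0]1
No transition is defined for (q4, 0); M halts in state q4.

q4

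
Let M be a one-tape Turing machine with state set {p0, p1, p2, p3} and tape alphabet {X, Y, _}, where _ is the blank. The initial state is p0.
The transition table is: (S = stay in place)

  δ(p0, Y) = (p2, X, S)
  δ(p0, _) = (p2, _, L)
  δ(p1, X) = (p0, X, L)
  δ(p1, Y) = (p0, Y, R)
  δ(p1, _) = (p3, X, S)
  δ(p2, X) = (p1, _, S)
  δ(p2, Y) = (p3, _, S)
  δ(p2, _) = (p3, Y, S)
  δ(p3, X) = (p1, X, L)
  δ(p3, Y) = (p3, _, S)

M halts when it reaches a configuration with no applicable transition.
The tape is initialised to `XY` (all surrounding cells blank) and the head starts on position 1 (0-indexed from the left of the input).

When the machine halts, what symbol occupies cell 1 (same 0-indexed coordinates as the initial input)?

X

p0 | __X[Y]   read Y → write X, move S, go to p2
p2 | __X[X]   read X → write _, move S, go to p1
p1 | __X[_]   read _ → write X, move S, go to p3
p3 | __X[X]   read X → write X, move L, go to p1
p1 | __[X]X   read X → write X, move L, go to p0
p0 | _[_]XX   read _ → write _, move L, go to p2
p2 | [_]_XX   read _ → write Y, move S, go to p3
p3 | [Y]_XX   read Y → write _, move S, go to p3
p3 | [_]_XX
Cell 1 holds X when M halts.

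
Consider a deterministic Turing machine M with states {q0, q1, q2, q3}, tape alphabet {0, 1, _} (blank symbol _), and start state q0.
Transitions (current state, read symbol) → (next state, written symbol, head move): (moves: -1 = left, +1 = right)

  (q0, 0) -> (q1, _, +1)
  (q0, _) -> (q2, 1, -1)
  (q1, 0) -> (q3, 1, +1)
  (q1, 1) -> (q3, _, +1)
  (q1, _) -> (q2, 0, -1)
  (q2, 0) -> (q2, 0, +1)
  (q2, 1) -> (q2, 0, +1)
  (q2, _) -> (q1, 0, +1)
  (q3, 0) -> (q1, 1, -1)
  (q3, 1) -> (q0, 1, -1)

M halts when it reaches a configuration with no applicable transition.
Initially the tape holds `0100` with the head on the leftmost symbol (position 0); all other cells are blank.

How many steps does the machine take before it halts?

7

q0 | [0]100   read 0 → write _, move +1, go to q1
q1 | _[1]00   read 1 → write _, move +1, go to q3
q3 | __[0]0   read 0 → write 1, move -1, go to q1
q1 | _[_]10   read _ → write 0, move -1, go to q2
q2 | [_]010   read _ → write 0, move +1, go to q1
q1 | 0[0]10   read 0 → write 1, move +1, go to q3
q3 | 01[1]0   read 1 → write 1, move -1, go to q0
q0 | 0[1]10
M halts after 7 transitions.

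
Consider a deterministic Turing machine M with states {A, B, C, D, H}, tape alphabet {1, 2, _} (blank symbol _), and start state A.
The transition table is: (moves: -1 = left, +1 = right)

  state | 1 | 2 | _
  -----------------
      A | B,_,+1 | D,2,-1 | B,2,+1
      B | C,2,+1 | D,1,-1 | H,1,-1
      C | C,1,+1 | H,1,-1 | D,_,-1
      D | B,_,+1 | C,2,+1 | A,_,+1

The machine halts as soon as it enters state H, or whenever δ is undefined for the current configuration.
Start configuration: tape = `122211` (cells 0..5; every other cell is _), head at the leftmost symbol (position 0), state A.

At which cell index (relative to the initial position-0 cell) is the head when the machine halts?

5

state=A head=0 tape=[1]22211_   (A,1)→(B,_,+1)
state=B head=1 tape=_[2]2211_   (B,2)→(D,1,-1)
state=D head=0 tape=[_]12211_   (D,_)→(A,_,+1)
state=A head=1 tape=_[1]2211_   (A,1)→(B,_,+1)
state=B head=2 tape=__[2]211_   (B,2)→(D,1,-1)
state=D head=1 tape=_[_]1211_   (D,_)→(A,_,+1)
state=A head=2 tape=__[1]211_   (A,1)→(B,_,+1)
state=B head=3 tape=___[2]11_   (B,2)→(D,1,-1)
state=D head=2 tape=__[_]111_   (D,_)→(A,_,+1)
state=A head=3 tape=___[1]11_   (A,1)→(B,_,+1)
state=B head=4 tape=____[1]1_   (B,1)→(C,2,+1)
state=C head=5 tape=____2[1]_   (C,1)→(C,1,+1)
state=C head=6 tape=____21[_]   (C,_)→(D,_,-1)
state=D head=5 tape=____2[1]_   (D,1)→(B,_,+1)
state=B head=6 tape=____2_[_]   (B,_)→(H,1,-1)
state=H head=5 tape=____2[_]1
At halt the head is at cell 5.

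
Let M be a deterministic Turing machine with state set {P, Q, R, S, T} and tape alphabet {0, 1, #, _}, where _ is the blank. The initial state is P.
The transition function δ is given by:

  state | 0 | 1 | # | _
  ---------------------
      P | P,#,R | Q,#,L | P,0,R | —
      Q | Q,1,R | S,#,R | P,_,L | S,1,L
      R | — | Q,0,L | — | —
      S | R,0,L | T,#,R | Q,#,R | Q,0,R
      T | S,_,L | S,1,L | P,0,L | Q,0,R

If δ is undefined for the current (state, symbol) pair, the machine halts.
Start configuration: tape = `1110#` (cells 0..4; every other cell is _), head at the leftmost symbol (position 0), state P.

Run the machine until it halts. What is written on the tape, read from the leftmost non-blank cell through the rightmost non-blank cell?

0#######01

state=P head=0 tape=__[1]110#___   (P,1)→(Q,#,L)
state=Q head=-1 tape=_[_]#110#___   (Q,_)→(S,1,L)
state=S head=-2 tape=[_]1#110#___   (S,_)→(Q,0,R)
state=Q head=-1 tape=0[1]#110#___   (Q,1)→(S,#,R)
state=S head=0 tape=0#[#]110#___   (S,#)→(Q,#,R)
state=Q head=1 tape=0##[1]10#___   (Q,1)→(S,#,R)
state=S head=2 tape=0###[1]0#___   (S,1)→(T,#,R)
state=T head=3 tape=0####[0]#___   (T,0)→(S,_,L)
state=S head=2 tape=0###[#]_#___   (S,#)→(Q,#,R)
state=Q head=3 tape=0####[_]#___   (Q,_)→(S,1,L)
state=S head=2 tape=0###[#]1#___   (S,#)→(Q,#,R)
state=Q head=3 tape=0####[1]#___   (Q,1)→(S,#,R)
state=S head=4 tape=0#####[#]___   (S,#)→(Q,#,R)
state=Q head=5 tape=0######[_]__   (Q,_)→(S,1,L)
state=S head=4 tape=0#####[#]1__   (S,#)→(Q,#,R)
state=Q head=5 tape=0######[1]__   (Q,1)→(S,#,R)
state=S head=6 tape=0#######[_]_   (S,_)→(Q,0,R)
state=Q head=7 tape=0#######0[_]   (Q,_)→(S,1,L)
state=S head=6 tape=0#######[0]1   (S,0)→(R,0,L)
state=R head=5 tape=0######[#]01
The non-blank tape span at halt is 0#######01.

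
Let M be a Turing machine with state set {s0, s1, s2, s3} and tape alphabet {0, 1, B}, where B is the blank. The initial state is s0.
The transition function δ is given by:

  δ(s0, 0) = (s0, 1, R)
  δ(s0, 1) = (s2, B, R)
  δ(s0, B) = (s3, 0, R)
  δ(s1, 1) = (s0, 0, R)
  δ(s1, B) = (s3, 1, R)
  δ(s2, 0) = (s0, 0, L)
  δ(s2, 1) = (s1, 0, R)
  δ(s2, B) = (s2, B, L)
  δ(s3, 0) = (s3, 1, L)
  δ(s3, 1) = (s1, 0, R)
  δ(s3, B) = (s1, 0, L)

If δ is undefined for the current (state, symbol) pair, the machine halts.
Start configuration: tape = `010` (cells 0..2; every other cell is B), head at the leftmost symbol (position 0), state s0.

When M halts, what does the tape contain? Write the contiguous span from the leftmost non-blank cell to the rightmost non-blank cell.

1100

state=s0 head=0 tape=[0]10B   (s0,0)→(s0,1,R)
state=s0 head=1 tape=1[1]0B   (s0,1)→(s2,B,R)
state=s2 head=2 tape=1B[0]B   (s2,0)→(s0,0,L)
state=s0 head=1 tape=1[B]0B   (s0,B)→(s3,0,R)
state=s3 head=2 tape=10[0]B   (s3,0)→(s3,1,L)
state=s3 head=1 tape=1[0]1B   (s3,0)→(s3,1,L)
state=s3 head=0 tape=[1]11B   (s3,1)→(s1,0,R)
state=s1 head=1 tape=0[1]1B   (s1,1)→(s0,0,R)
state=s0 head=2 tape=00[1]B   (s0,1)→(s2,B,R)
state=s2 head=3 tape=00B[B]   (s2,B)→(s2,B,L)
state=s2 head=2 tape=00[B]B   (s2,B)→(s2,B,L)
state=s2 head=1 tape=0[0]BB   (s2,0)→(s0,0,L)
state=s0 head=0 tape=[0]0BB   (s0,0)→(s0,1,R)
state=s0 head=1 tape=1[0]BB   (s0,0)→(s0,1,R)
state=s0 head=2 tape=11[B]B   (s0,B)→(s3,0,R)
state=s3 head=3 tape=110[B]   (s3,B)→(s1,0,L)
state=s1 head=2 tape=11[0]0
The non-blank tape span at halt is 1100.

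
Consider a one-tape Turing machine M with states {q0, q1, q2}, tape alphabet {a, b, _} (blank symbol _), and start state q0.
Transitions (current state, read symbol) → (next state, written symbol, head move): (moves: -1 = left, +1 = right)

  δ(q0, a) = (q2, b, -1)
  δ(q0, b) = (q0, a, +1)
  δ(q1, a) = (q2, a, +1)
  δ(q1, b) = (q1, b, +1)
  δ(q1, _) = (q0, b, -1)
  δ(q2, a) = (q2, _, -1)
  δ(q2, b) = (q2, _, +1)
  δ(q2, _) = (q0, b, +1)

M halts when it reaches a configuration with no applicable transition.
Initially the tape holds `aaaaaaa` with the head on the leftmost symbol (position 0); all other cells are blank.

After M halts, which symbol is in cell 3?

_

q0 | _[a]aaaaaa_   read a → write b, move -1, go to q2
q2 | [_]baaaaaa_   read _ → write b, move +1, go to q0
q0 | b[b]aaaaaa_   read b → write a, move +1, go to q0
q0 | ba[a]aaaaa_   read a → write b, move -1, go to q2
q2 | b[a]baaaaa_   read a → write _, move -1, go to q2
q2 | [b]_baaaaa_   read b → write _, move +1, go to q2
q2 | _[_]baaaaa_   read _ → write b, move +1, go to q0
q0 | _b[b]aaaaa_   read b → write a, move +1, go to q0
q0 | _ba[a]aaaa_   read a → write b, move -1, go to q2
q2 | _b[a]baaaa_   read a → write _, move -1, go to q2
q2 | _[b]_baaaa_   read b → write _, move +1, go to q2
q2 | __[_]baaaa_   read _ → write b, move +1, go to q0
q0 | __b[b]aaaa_   read b → write a, move +1, go to q0
q0 | __ba[a]aaa_   read a → write b, move -1, go to q2
q2 | __b[a]baaa_   read a → write _, move -1, go to q2
q2 | __[b]_baaa_   read b → write _, move +1, go to q2
q2 | ___[_]baaa_   read _ → write b, move +1, go to q0
q0 | ___b[b]aaa_   read b → write a, move +1, go to q0
q0 | ___ba[a]aa_   read a → write b, move -1, go to q2
q2 | ___b[a]baa_   read a → write _, move -1, go to q2
q2 | ___[b]_baa_   read b → write _, move +1, go to q2
q2 | ____[_]baa_   read _ → write b, move +1, go to q0
q0 | ____b[b]aa_   read b → write a, move +1, go to q0
q0 | ____ba[a]a_   read a → write b, move -1, go to q2
q2 | ____b[a]ba_   read a → write _, move -1, go to q2
q2 | ____[b]_ba_   read b → write _, move +1, go to q2
q2 | _____[_]ba_   read _ → write b, move +1, go to q0
q0 | _____b[b]a_   read b → write a, move +1, go to q0
q0 | _____ba[a]_   read a → write b, move -1, go to q2
q2 | _____b[a]b_   read a → write _, move -1, go to q2
q2 | _____[b]_b_   read b → write _, move +1, go to q2
q2 | ______[_]b_   read _ → write b, move +1, go to q0
q0 | ______b[b]_   read b → write a, move +1, go to q0
q0 | ______ba[_]
Cell 3 holds _ when M halts.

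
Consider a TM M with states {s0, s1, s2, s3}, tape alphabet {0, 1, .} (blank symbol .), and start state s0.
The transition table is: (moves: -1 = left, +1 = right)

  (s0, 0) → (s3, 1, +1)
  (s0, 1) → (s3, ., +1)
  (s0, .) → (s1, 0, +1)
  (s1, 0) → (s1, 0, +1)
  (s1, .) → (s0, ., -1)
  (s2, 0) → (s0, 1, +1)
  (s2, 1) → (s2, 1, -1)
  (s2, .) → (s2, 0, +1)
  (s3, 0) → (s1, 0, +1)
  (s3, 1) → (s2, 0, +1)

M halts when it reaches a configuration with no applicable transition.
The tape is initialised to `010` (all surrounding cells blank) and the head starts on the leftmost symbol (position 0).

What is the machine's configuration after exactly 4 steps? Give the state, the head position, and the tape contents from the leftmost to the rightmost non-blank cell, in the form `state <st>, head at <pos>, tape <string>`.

state s1, head at 4, tape 1010

state=s0 head=0 tape=[0]10..   (s0,0)→(s3,1,+1)
state=s3 head=1 tape=1[1]0..   (s3,1)→(s2,0,+1)
state=s2 head=2 tape=10[0]..   (s2,0)→(s0,1,+1)
state=s0 head=3 tape=101[.].   (s0,.)→(s1,0,+1)
state=s1 head=4 tape=1010[.]
After 4 steps: state s1, head at 4, tape 1010.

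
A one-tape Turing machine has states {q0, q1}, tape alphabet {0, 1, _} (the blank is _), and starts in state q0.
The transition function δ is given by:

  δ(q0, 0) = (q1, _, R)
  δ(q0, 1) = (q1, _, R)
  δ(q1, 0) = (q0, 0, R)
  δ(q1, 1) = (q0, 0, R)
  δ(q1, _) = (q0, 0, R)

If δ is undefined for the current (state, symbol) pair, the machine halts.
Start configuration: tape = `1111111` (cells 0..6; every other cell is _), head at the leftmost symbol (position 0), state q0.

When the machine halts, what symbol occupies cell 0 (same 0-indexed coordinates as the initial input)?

state=q0 head=0 tape=[1]111111__   (q0,1)→(q1,_,R)
state=q1 head=1 tape=_[1]11111__   (q1,1)→(q0,0,R)
state=q0 head=2 tape=_0[1]1111__   (q0,1)→(q1,_,R)
state=q1 head=3 tape=_0_[1]111__   (q1,1)→(q0,0,R)
state=q0 head=4 tape=_0_0[1]11__   (q0,1)→(q1,_,R)
state=q1 head=5 tape=_0_0_[1]1__   (q1,1)→(q0,0,R)
state=q0 head=6 tape=_0_0_0[1]__   (q0,1)→(q1,_,R)
state=q1 head=7 tape=_0_0_0_[_]_   (q1,_)→(q0,0,R)
state=q0 head=8 tape=_0_0_0_0[_]
Cell 0 holds _ when M halts.

_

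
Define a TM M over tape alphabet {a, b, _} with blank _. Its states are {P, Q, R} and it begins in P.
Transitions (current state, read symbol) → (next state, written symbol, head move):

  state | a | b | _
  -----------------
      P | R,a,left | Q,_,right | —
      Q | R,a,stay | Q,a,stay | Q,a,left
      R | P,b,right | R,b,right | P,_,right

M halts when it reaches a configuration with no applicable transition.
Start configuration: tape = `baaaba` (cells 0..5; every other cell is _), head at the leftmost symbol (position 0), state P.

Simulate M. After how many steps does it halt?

12

state=P head=0 tape=[b]aaaba_   (P,b)→(Q,_,right)
state=Q head=1 tape=_[a]aaba_   (Q,a)→(R,a,stay)
state=R head=1 tape=_[a]aaba_   (R,a)→(P,b,right)
state=P head=2 tape=_b[a]aba_   (P,a)→(R,a,left)
state=R head=1 tape=_[b]aaba_   (R,b)→(R,b,right)
state=R head=2 tape=_b[a]aba_   (R,a)→(P,b,right)
state=P head=3 tape=_bb[a]ba_   (P,a)→(R,a,left)
state=R head=2 tape=_b[b]aba_   (R,b)→(R,b,right)
state=R head=3 tape=_bb[a]ba_   (R,a)→(P,b,right)
state=P head=4 tape=_bbb[b]a_   (P,b)→(Q,_,right)
state=Q head=5 tape=_bbb_[a]_   (Q,a)→(R,a,stay)
state=R head=5 tape=_bbb_[a]_   (R,a)→(P,b,right)
state=P head=6 tape=_bbb_b[_]
M halts after 12 transitions.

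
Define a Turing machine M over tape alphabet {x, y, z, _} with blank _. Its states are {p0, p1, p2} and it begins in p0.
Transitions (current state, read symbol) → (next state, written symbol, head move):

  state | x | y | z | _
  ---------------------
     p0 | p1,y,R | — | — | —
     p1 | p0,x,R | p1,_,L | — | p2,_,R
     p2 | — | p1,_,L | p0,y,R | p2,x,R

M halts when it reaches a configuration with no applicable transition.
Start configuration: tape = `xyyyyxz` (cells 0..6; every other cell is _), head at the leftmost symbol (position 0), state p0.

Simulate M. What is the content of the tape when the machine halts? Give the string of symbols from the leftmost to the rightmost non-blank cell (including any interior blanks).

state=p0 head=0 tape=_[x]yyyyxz   (p0,x)→(p1,y,R)
state=p1 head=1 tape=_y[y]yyyxz   (p1,y)→(p1,_,L)
state=p1 head=0 tape=_[y]_yyyxz   (p1,y)→(p1,_,L)
state=p1 head=-1 tape=[_]__yyyxz   (p1,_)→(p2,_,R)
state=p2 head=0 tape=_[_]_yyyxz   (p2,_)→(p2,x,R)
state=p2 head=1 tape=_x[_]yyyxz   (p2,_)→(p2,x,R)
state=p2 head=2 tape=_xx[y]yyxz   (p2,y)→(p1,_,L)
state=p1 head=1 tape=_x[x]_yyxz   (p1,x)→(p0,x,R)
state=p0 head=2 tape=_xx[_]yyxz
The non-blank tape span at halt is xx_yyxz.

xx_yyxz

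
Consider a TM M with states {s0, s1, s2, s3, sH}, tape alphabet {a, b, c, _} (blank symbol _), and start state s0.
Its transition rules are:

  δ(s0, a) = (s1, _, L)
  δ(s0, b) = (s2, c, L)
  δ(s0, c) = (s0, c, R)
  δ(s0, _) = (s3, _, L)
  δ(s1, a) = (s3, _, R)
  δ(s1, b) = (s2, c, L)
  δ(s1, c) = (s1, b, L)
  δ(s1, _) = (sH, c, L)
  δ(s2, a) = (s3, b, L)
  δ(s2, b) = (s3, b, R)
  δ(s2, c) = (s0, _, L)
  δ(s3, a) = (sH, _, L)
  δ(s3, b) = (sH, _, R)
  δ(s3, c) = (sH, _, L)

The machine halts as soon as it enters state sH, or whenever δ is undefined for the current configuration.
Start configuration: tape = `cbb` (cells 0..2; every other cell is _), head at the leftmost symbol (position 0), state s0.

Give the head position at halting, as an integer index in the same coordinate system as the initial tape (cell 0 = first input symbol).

-2

state=s0 head=0 tape=__[c]bb   (s0,c)→(s0,c,R)
state=s0 head=1 tape=__c[b]b   (s0,b)→(s2,c,L)
state=s2 head=0 tape=__[c]cb   (s2,c)→(s0,_,L)
state=s0 head=-1 tape=_[_]_cb   (s0,_)→(s3,_,L)
state=s3 head=-2 tape=[_]__cb
At halt the head is at cell -2.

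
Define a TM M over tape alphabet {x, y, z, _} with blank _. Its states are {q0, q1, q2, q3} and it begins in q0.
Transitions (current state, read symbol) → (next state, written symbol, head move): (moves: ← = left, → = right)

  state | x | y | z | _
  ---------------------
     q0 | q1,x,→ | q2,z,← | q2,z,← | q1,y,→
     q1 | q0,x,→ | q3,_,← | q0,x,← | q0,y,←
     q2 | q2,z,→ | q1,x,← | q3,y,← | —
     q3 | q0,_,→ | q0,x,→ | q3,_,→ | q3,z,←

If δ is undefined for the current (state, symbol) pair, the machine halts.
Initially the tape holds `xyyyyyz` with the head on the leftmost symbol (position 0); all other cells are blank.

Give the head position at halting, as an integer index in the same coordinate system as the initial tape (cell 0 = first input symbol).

q0 | [x]yyyyyz__   read x → write x, move →, go to q1
q1 | x[y]yyyyz__   read y → write _, move ←, go to q3
q3 | [x]_yyyyz__   read x → write _, move →, go to q0
q0 | _[_]yyyyz__   read _ → write y, move →, go to q1
q1 | _y[y]yyyz__   read y → write _, move ←, go to q3
q3 | _[y]_yyyz__   read y → write x, move →, go to q0
q0 | _x[_]yyyz__   read _ → write y, move →, go to q1
q1 | _xy[y]yyz__   read y → write _, move ←, go to q3
q3 | _x[y]_yyz__   read y → write x, move →, go to q0
q0 | _xx[_]yyz__   read _ → write y, move →, go to q1
q1 | _xxy[y]yz__   read y → write _, move ←, go to q3
q3 | _xx[y]_yz__   read y → write x, move →, go to q0
q0 | _xxx[_]yz__   read _ → write y, move →, go to q1
q1 | _xxxy[y]z__   read y → write _, move ←, go to q3
q3 | _xxx[y]_z__   read y → write x, move →, go to q0
q0 | _xxxx[_]z__   read _ → write y, move →, go to q1
q1 | _xxxxy[z]__   read z → write x, move ←, go to q0
q0 | _xxxx[y]x__   read y → write z, move ←, go to q2
q2 | _xxx[x]zx__   read x → write z, move →, go to q2
q2 | _xxxz[z]x__   read z → write y, move ←, go to q3
q3 | _xxx[z]yx__   read z → write _, move →, go to q3
q3 | _xxx_[y]x__   read y → write x, move →, go to q0
q0 | _xxx_x[x]__   read x → write x, move →, go to q1
q1 | _xxx_xx[_]_   read _ → write y, move ←, go to q0
q0 | _xxx_x[x]y_   read x → write x, move →, go to q1
q1 | _xxx_xx[y]_   read y → write _, move ←, go to q3
q3 | _xxx_x[x]__   read x → write _, move →, go to q0
q0 | _xxx_x_[_]_   read _ → write y, move →, go to q1
q1 | _xxx_x_y[_]   read _ → write y, move ←, go to q0
q0 | _xxx_x_[y]y   read y → write z, move ←, go to q2
q2 | _xxx_x[_]zy
At halt the head is at cell 6.

6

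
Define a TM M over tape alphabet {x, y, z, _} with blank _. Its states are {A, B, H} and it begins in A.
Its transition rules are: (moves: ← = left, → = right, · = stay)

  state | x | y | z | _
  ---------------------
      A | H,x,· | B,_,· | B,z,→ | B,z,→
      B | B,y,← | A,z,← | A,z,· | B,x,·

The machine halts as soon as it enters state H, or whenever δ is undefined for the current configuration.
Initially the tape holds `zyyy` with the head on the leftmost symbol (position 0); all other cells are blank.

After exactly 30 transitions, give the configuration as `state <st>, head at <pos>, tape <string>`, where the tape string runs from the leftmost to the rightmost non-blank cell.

A | [z]yyy___   read z → write z, move →, go to B
B | z[y]yy___   read y → write z, move ←, go to A
A | [z]zyy___   read z → write z, move →, go to B
B | z[z]yy___   read z → write z, move ·, go to A
A | z[z]yy___   read z → write z, move →, go to B
B | zz[y]y___   read y → write z, move ←, go to A
A | z[z]zy___   read z → write z, move →, go to B
B | zz[z]y___   read z → write z, move ·, go to A
A | zz[z]y___   read z → write z, move →, go to B
B | zzz[y]___   read y → write z, move ←, go to A
A | zz[z]z___   read z → write z, move →, go to B
B | zzz[z]___   read z → write z, move ·, go to A
A | zzz[z]___   read z → write z, move →, go to B
B | zzzz[_]__   read _ → write x, move ·, go to B
B | zzzz[x]__   read x → write y, move ←, go to B
B | zzz[z]y__   read z → write z, move ·, go to A
A | zzz[z]y__   read z → write z, move →, go to B
B | zzzz[y]__   read y → write z, move ←, go to A
A | zzz[z]z__   read z → write z, move →, go to B
B | zzzz[z]__   read z → write z, move ·, go to A
A | zzzz[z]__   read z → write z, move →, go to B
B | zzzzz[_]_   read _ → write x, move ·, go to B
B | zzzzz[x]_   read x → write y, move ←, go to B
B | zzzz[z]y_   read z → write z, move ·, go to A
A | zzzz[z]y_   read z → write z, move →, go to B
B | zzzzz[y]_   read y → write z, move ←, go to A
A | zzzz[z]z_   read z → write z, move →, go to B
B | zzzzz[z]_   read z → write z, move ·, go to A
A | zzzzz[z]_   read z → write z, move →, go to B
B | zzzzzz[_]   read _ → write x, move ·, go to B
B | zzzzzz[x]
After 30 steps: state B, head at 6, tape zzzzzzx.

state B, head at 6, tape zzzzzzx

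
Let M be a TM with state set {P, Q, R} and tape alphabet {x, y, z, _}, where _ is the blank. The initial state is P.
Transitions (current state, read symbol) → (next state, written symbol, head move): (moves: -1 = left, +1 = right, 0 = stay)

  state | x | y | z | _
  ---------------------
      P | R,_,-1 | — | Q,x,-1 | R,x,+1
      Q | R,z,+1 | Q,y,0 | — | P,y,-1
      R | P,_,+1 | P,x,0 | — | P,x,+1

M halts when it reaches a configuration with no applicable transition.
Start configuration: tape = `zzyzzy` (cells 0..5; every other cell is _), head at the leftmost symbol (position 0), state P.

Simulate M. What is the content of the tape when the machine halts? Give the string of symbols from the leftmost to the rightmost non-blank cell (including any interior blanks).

P | __[z]zyzzy   read z → write x, move -1, go to Q
Q | _[_]xzyzzy   read _ → write y, move -1, go to P
P | [_]yxzyzzy   read _ → write x, move +1, go to R
R | x[y]xzyzzy   read y → write x, move 0, go to P
P | x[x]xzyzzy   read x → write _, move -1, go to R
R | [x]_xzyzzy   read x → write _, move +1, go to P
P | _[_]xzyzzy   read _ → write x, move +1, go to R
R | _x[x]zyzzy   read x → write _, move +1, go to P
P | _x_[z]yzzy   read z → write x, move -1, go to Q
Q | _x[_]xyzzy   read _ → write y, move -1, go to P
P | _[x]yxyzzy   read x → write _, move -1, go to R
R | [_]_yxyzzy   read _ → write x, move +1, go to P
P | x[_]yxyzzy   read _ → write x, move +1, go to R
R | xx[y]xyzzy   read y → write x, move 0, go to P
P | xx[x]xyzzy   read x → write _, move -1, go to R
R | x[x]_xyzzy   read x → write _, move +1, go to P
P | x_[_]xyzzy   read _ → write x, move +1, go to R
R | x_x[x]yzzy   read x → write _, move +1, go to P
P | x_x_[y]zzy
The non-blank tape span at halt is x_x_yzzy.

x_x_yzzy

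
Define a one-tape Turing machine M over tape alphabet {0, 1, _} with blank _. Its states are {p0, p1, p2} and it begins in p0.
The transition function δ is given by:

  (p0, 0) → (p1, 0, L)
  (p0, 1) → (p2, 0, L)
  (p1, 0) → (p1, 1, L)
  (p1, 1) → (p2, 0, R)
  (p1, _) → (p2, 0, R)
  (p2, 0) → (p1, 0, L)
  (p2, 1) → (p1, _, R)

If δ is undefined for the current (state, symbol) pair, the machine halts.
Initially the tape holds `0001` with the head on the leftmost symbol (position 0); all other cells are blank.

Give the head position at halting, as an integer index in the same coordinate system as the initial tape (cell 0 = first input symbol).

state=p0 head=0 tape=__[0]001_   (p0,0)→(p1,0,L)
state=p1 head=-1 tape=_[_]0001_   (p1,_)→(p2,0,R)
state=p2 head=0 tape=_0[0]001_   (p2,0)→(p1,0,L)
state=p1 head=-1 tape=_[0]0001_   (p1,0)→(p1,1,L)
state=p1 head=-2 tape=[_]10001_   (p1,_)→(p2,0,R)
state=p2 head=-1 tape=0[1]0001_   (p2,1)→(p1,_,R)
state=p1 head=0 tape=0_[0]001_   (p1,0)→(p1,1,L)
state=p1 head=-1 tape=0[_]1001_   (p1,_)→(p2,0,R)
state=p2 head=0 tape=00[1]001_   (p2,1)→(p1,_,R)
state=p1 head=1 tape=00_[0]01_   (p1,0)→(p1,1,L)
state=p1 head=0 tape=00[_]101_   (p1,_)→(p2,0,R)
state=p2 head=1 tape=000[1]01_   (p2,1)→(p1,_,R)
state=p1 head=2 tape=000_[0]1_   (p1,0)→(p1,1,L)
state=p1 head=1 tape=000[_]11_   (p1,_)→(p2,0,R)
state=p2 head=2 tape=0000[1]1_   (p2,1)→(p1,_,R)
state=p1 head=3 tape=0000_[1]_   (p1,1)→(p2,0,R)
state=p2 head=4 tape=0000_0[_]
At halt the head is at cell 4.

4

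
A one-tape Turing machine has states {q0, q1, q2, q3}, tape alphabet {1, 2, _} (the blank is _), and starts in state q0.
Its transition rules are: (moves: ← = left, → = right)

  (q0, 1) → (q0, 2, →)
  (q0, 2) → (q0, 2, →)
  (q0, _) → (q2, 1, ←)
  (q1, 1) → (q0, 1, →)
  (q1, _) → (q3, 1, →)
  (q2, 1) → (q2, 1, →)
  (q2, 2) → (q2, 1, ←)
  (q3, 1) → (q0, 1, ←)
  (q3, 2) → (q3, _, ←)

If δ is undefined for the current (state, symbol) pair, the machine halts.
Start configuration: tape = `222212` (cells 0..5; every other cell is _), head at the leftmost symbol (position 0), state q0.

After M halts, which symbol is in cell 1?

1

state=q0 head=0 tape=_[2]22212_   (q0,2)→(q0,2,→)
state=q0 head=1 tape=_2[2]2212_   (q0,2)→(q0,2,→)
state=q0 head=2 tape=_22[2]212_   (q0,2)→(q0,2,→)
state=q0 head=3 tape=_222[2]12_   (q0,2)→(q0,2,→)
state=q0 head=4 tape=_2222[1]2_   (q0,1)→(q0,2,→)
state=q0 head=5 tape=_22222[2]_   (q0,2)→(q0,2,→)
state=q0 head=6 tape=_222222[_]   (q0,_)→(q2,1,←)
state=q2 head=5 tape=_22222[2]1   (q2,2)→(q2,1,←)
state=q2 head=4 tape=_2222[2]11   (q2,2)→(q2,1,←)
state=q2 head=3 tape=_222[2]111   (q2,2)→(q2,1,←)
state=q2 head=2 tape=_22[2]1111   (q2,2)→(q2,1,←)
state=q2 head=1 tape=_2[2]11111   (q2,2)→(q2,1,←)
state=q2 head=0 tape=_[2]111111   (q2,2)→(q2,1,←)
state=q2 head=-1 tape=[_]1111111
Cell 1 holds 1 when M halts.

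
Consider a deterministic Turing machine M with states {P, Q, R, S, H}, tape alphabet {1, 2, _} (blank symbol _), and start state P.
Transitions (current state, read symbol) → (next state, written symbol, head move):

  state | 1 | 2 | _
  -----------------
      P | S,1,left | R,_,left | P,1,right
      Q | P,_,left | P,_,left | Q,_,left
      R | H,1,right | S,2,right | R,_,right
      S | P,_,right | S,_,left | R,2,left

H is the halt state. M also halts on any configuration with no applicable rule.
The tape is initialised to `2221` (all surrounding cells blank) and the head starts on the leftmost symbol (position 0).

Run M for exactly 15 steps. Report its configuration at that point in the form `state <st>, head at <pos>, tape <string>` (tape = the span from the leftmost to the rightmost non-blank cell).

state=P head=0 tape=__[2]221   (P,2)→(R,_,left)
state=R head=-1 tape=_[_]_221   (R,_)→(R,_,right)
state=R head=0 tape=__[_]221   (R,_)→(R,_,right)
state=R head=1 tape=___[2]21   (R,2)→(S,2,right)
state=S head=2 tape=___2[2]1   (S,2)→(S,_,left)
state=S head=1 tape=___[2]_1   (S,2)→(S,_,left)
state=S head=0 tape=__[_]__1   (S,_)→(R,2,left)
state=R head=-1 tape=_[_]2__1   (R,_)→(R,_,right)
state=R head=0 tape=__[2]__1   (R,2)→(S,2,right)
state=S head=1 tape=__2[_]_1   (S,_)→(R,2,left)
state=R head=0 tape=__[2]2_1   (R,2)→(S,2,right)
state=S head=1 tape=__2[2]_1   (S,2)→(S,_,left)
state=S head=0 tape=__[2]__1   (S,2)→(S,_,left)
state=S head=-1 tape=_[_]___1   (S,_)→(R,2,left)
state=R head=-2 tape=[_]2___1   (R,_)→(R,_,right)
state=R head=-1 tape=_[2]___1
After 15 steps: state R, head at -1, tape 2___1.

state R, head at -1, tape 2___1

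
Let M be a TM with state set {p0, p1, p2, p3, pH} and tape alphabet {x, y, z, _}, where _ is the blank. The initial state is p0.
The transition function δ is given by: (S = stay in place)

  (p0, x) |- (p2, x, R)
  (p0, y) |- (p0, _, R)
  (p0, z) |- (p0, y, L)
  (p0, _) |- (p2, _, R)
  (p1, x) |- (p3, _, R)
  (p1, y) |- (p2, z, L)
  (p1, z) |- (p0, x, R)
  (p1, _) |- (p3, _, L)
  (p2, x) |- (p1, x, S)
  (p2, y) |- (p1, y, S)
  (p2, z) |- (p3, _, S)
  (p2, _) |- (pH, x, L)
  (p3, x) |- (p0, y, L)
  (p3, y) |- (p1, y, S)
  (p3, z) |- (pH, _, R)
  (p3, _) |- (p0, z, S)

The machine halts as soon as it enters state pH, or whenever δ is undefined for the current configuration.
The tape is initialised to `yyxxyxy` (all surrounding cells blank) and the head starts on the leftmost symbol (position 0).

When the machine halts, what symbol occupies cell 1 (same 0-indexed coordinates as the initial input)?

_

p0 | [y]yxxyxy   read y → write _, move R, go to p0
p0 | _[y]xxyxy   read y → write _, move R, go to p0
p0 | __[x]xyxy   read x → write x, move R, go to p2
p2 | __x[x]yxy   read x → write x, move S, go to p1
p1 | __x[x]yxy   read x → write _, move R, go to p3
p3 | __x_[y]xy   read y → write y, move S, go to p1
p1 | __x_[y]xy   read y → write z, move L, go to p2
p2 | __x[_]zxy   read _ → write x, move L, go to pH
pH | __[x]xzxy
Cell 1 holds _ when M halts.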